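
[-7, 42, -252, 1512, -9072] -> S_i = -7*-6^i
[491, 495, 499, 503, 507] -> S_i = 491 + 4*i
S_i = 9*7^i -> [9, 63, 441, 3087, 21609]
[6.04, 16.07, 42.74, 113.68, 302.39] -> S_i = 6.04*2.66^i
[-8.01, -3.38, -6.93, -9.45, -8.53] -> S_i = Random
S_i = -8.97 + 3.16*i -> [-8.97, -5.81, -2.65, 0.51, 3.67]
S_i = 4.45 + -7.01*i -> [4.45, -2.56, -9.57, -16.58, -23.59]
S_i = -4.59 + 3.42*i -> [-4.59, -1.17, 2.25, 5.67, 9.09]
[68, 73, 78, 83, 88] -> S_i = 68 + 5*i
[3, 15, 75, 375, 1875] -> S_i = 3*5^i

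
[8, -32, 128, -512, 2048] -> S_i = 8*-4^i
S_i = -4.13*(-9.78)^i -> [-4.13, 40.39, -395.03, 3863.37, -37783.79]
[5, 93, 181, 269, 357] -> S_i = 5 + 88*i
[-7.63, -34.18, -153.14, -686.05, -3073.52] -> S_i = -7.63*4.48^i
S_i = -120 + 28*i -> [-120, -92, -64, -36, -8]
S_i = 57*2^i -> [57, 114, 228, 456, 912]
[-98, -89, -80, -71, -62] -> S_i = -98 + 9*i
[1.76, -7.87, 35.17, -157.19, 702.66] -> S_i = 1.76*(-4.47)^i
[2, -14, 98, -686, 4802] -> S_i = 2*-7^i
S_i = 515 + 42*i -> [515, 557, 599, 641, 683]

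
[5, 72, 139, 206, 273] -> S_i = 5 + 67*i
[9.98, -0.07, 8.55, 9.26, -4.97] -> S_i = Random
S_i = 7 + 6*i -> [7, 13, 19, 25, 31]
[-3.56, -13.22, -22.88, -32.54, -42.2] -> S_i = -3.56 + -9.66*i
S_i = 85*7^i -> [85, 595, 4165, 29155, 204085]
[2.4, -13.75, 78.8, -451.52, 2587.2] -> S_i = 2.40*(-5.73)^i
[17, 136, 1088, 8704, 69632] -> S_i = 17*8^i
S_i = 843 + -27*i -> [843, 816, 789, 762, 735]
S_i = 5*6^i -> [5, 30, 180, 1080, 6480]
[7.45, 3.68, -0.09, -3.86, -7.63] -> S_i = 7.45 + -3.77*i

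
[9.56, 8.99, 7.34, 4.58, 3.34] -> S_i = Random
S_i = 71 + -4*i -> [71, 67, 63, 59, 55]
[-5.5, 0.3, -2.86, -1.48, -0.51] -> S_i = Random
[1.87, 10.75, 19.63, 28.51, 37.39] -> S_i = 1.87 + 8.88*i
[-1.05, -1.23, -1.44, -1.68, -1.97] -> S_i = -1.05*1.17^i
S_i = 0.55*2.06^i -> [0.55, 1.13, 2.33, 4.81, 9.9]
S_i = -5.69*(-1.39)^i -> [-5.69, 7.91, -10.99, 15.28, -21.24]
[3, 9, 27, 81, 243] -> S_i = 3*3^i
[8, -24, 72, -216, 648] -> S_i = 8*-3^i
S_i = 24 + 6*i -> [24, 30, 36, 42, 48]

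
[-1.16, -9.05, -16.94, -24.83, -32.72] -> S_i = -1.16 + -7.89*i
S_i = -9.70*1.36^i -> [-9.7, -13.19, -17.94, -24.4, -33.18]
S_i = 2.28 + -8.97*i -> [2.28, -6.69, -15.66, -24.63, -33.6]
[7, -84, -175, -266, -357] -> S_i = 7 + -91*i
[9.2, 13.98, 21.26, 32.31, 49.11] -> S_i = 9.20*1.52^i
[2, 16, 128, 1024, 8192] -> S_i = 2*8^i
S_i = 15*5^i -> [15, 75, 375, 1875, 9375]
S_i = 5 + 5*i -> [5, 10, 15, 20, 25]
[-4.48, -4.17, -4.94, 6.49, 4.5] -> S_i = Random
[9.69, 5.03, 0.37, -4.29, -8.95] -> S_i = 9.69 + -4.66*i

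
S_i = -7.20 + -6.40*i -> [-7.2, -13.6, -20.0, -26.4, -32.8]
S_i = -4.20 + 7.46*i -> [-4.2, 3.26, 10.72, 18.18, 25.64]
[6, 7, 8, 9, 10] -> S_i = 6 + 1*i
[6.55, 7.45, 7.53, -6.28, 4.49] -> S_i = Random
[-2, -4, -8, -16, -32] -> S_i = -2*2^i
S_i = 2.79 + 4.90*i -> [2.79, 7.69, 12.59, 17.49, 22.39]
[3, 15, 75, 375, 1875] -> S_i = 3*5^i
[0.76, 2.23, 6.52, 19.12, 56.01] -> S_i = 0.76*2.93^i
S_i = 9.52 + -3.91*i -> [9.52, 5.61, 1.7, -2.21, -6.12]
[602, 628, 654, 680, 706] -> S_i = 602 + 26*i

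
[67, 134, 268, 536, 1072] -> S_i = 67*2^i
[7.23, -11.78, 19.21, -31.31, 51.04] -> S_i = 7.23*(-1.63)^i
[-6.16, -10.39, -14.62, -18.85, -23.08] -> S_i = -6.16 + -4.23*i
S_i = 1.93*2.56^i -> [1.93, 4.94, 12.65, 32.38, 82.89]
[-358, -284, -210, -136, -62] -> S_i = -358 + 74*i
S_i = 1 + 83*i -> [1, 84, 167, 250, 333]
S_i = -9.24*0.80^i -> [-9.24, -7.39, -5.91, -4.73, -3.78]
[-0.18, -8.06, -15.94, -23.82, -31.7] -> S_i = -0.18 + -7.88*i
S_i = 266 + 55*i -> [266, 321, 376, 431, 486]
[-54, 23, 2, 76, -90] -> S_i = Random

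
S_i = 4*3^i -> [4, 12, 36, 108, 324]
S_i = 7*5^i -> [7, 35, 175, 875, 4375]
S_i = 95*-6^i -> [95, -570, 3420, -20520, 123120]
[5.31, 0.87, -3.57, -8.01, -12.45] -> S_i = 5.31 + -4.44*i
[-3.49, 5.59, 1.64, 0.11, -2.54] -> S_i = Random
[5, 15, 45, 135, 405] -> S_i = 5*3^i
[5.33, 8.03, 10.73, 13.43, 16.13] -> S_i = 5.33 + 2.70*i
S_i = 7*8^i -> [7, 56, 448, 3584, 28672]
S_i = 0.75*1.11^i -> [0.75, 0.83, 0.92, 1.03, 1.14]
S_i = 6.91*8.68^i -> [6.91, 59.98, 520.62, 4518.95, 39224.46]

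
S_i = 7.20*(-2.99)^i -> [7.2, -21.53, 64.37, -192.46, 575.46]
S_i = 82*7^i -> [82, 574, 4018, 28126, 196882]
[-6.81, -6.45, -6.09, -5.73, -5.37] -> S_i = -6.81 + 0.36*i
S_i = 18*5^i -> [18, 90, 450, 2250, 11250]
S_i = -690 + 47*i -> [-690, -643, -596, -549, -502]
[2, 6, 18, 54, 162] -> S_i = 2*3^i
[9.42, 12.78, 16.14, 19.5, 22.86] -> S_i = 9.42 + 3.36*i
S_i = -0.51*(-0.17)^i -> [-0.51, 0.09, -0.01, 0.0, -0.0]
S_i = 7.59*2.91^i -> [7.59, 22.09, 64.27, 187.03, 544.27]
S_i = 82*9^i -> [82, 738, 6642, 59778, 538002]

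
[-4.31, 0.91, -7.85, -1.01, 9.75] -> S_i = Random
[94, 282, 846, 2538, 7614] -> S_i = 94*3^i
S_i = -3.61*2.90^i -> [-3.61, -10.47, -30.36, -88.04, -255.33]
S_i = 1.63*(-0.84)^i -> [1.63, -1.37, 1.15, -0.97, 0.81]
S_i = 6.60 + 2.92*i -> [6.6, 9.52, 12.44, 15.36, 18.28]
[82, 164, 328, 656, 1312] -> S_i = 82*2^i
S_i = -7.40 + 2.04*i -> [-7.4, -5.36, -3.32, -1.28, 0.76]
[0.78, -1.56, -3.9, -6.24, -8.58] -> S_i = 0.78 + -2.34*i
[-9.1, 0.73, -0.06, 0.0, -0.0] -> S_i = -9.10*(-0.08)^i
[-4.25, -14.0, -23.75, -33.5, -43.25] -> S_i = -4.25 + -9.75*i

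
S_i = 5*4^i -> [5, 20, 80, 320, 1280]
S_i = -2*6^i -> [-2, -12, -72, -432, -2592]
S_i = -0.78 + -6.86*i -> [-0.78, -7.64, -14.5, -21.36, -28.22]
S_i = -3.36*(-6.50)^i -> [-3.36, 21.84, -141.96, 922.74, -5997.81]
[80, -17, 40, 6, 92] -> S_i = Random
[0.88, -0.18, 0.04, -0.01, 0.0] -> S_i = 0.88*(-0.21)^i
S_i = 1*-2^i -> [1, -2, 4, -8, 16]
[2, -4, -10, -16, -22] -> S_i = 2 + -6*i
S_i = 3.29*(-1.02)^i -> [3.29, -3.36, 3.42, -3.49, 3.56]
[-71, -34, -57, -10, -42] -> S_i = Random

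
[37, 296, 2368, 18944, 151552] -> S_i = 37*8^i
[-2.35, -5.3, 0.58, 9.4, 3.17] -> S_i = Random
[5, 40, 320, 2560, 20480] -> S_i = 5*8^i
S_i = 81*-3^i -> [81, -243, 729, -2187, 6561]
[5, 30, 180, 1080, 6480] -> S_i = 5*6^i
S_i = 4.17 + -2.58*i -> [4.17, 1.59, -0.99, -3.57, -6.15]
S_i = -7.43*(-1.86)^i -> [-7.43, 13.82, -25.7, 47.81, -88.93]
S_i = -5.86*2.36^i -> [-5.86, -13.83, -32.64, -77.03, -181.78]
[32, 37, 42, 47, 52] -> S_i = 32 + 5*i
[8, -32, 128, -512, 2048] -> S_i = 8*-4^i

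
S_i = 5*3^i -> [5, 15, 45, 135, 405]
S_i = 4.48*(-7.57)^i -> [4.48, -33.91, 256.73, -1943.42, 14711.66]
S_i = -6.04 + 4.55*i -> [-6.04, -1.49, 3.06, 7.61, 12.16]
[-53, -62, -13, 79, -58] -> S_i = Random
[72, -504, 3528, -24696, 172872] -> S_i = 72*-7^i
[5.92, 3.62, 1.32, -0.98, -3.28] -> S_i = 5.92 + -2.30*i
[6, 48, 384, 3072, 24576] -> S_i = 6*8^i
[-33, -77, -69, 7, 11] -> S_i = Random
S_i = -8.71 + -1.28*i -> [-8.71, -9.99, -11.27, -12.55, -13.83]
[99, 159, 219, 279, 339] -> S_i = 99 + 60*i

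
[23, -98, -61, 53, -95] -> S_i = Random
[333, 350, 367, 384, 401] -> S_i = 333 + 17*i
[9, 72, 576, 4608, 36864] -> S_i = 9*8^i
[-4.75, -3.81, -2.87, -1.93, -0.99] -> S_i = -4.75 + 0.94*i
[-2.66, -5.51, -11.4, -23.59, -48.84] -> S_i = -2.66*2.07^i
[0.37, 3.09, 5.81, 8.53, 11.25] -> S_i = 0.37 + 2.72*i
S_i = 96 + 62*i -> [96, 158, 220, 282, 344]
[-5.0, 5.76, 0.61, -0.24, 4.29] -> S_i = Random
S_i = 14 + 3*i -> [14, 17, 20, 23, 26]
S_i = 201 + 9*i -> [201, 210, 219, 228, 237]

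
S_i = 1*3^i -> [1, 3, 9, 27, 81]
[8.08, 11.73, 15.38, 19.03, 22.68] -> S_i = 8.08 + 3.65*i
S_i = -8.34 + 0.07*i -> [-8.34, -8.27, -8.2, -8.13, -8.06]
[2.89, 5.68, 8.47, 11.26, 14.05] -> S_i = 2.89 + 2.79*i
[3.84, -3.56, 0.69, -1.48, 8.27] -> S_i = Random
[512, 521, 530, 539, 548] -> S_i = 512 + 9*i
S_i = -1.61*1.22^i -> [-1.61, -1.96, -2.4, -2.92, -3.57]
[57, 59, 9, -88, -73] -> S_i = Random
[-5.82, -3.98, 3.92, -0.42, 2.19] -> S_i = Random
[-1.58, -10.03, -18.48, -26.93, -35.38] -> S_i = -1.58 + -8.45*i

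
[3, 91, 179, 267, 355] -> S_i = 3 + 88*i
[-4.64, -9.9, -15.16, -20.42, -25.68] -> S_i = -4.64 + -5.26*i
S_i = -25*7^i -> [-25, -175, -1225, -8575, -60025]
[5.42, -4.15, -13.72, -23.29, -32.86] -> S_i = 5.42 + -9.57*i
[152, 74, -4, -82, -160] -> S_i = 152 + -78*i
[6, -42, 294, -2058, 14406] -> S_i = 6*-7^i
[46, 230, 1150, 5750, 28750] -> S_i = 46*5^i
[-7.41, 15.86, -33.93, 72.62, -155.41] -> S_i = -7.41*(-2.14)^i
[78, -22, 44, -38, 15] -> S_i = Random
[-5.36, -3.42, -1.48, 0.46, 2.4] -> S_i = -5.36 + 1.94*i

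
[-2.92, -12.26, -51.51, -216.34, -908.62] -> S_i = -2.92*4.20^i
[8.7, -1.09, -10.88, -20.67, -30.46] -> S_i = 8.70 + -9.79*i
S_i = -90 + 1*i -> [-90, -89, -88, -87, -86]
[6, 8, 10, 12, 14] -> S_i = 6 + 2*i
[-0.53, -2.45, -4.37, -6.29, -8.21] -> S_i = -0.53 + -1.92*i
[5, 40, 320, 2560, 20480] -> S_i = 5*8^i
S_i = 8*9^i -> [8, 72, 648, 5832, 52488]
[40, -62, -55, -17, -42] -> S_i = Random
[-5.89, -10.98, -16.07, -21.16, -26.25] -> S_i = -5.89 + -5.09*i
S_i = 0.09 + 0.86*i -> [0.09, 0.95, 1.81, 2.67, 3.53]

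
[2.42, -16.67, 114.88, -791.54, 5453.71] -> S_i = 2.42*(-6.89)^i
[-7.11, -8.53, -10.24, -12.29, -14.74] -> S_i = -7.11*1.20^i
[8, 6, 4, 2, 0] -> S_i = 8 + -2*i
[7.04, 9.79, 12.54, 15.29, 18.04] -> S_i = 7.04 + 2.75*i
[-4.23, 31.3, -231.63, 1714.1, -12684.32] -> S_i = -4.23*(-7.40)^i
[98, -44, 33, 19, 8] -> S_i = Random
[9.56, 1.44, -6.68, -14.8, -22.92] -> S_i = 9.56 + -8.12*i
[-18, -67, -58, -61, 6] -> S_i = Random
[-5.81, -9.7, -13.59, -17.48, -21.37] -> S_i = -5.81 + -3.89*i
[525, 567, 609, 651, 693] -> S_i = 525 + 42*i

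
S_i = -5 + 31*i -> [-5, 26, 57, 88, 119]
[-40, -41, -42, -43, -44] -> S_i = -40 + -1*i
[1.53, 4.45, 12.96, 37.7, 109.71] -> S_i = 1.53*2.91^i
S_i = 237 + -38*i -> [237, 199, 161, 123, 85]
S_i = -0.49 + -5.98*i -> [-0.49, -6.47, -12.45, -18.43, -24.41]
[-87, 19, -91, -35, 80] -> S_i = Random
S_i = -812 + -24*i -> [-812, -836, -860, -884, -908]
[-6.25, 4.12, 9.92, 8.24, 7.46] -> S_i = Random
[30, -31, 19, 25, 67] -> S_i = Random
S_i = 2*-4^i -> [2, -8, 32, -128, 512]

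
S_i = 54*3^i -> [54, 162, 486, 1458, 4374]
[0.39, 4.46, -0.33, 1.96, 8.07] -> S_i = Random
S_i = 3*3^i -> [3, 9, 27, 81, 243]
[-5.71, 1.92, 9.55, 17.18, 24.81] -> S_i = -5.71 + 7.63*i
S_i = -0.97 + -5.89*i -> [-0.97, -6.86, -12.75, -18.64, -24.53]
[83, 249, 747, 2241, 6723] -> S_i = 83*3^i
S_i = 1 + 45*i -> [1, 46, 91, 136, 181]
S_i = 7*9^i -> [7, 63, 567, 5103, 45927]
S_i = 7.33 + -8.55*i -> [7.33, -1.22, -9.77, -18.32, -26.87]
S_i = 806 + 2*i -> [806, 808, 810, 812, 814]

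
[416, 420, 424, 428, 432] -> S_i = 416 + 4*i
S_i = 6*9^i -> [6, 54, 486, 4374, 39366]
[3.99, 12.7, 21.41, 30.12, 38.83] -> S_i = 3.99 + 8.71*i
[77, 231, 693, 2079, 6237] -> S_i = 77*3^i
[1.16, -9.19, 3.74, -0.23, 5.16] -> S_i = Random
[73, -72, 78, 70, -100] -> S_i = Random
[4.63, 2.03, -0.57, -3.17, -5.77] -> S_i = 4.63 + -2.60*i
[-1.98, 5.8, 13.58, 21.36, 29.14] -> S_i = -1.98 + 7.78*i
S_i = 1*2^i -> [1, 2, 4, 8, 16]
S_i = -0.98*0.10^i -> [-0.98, -0.1, -0.01, -0.0, -0.0]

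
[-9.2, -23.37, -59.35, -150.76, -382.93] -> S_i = -9.20*2.54^i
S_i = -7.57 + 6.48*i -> [-7.57, -1.09, 5.39, 11.87, 18.35]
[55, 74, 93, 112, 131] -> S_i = 55 + 19*i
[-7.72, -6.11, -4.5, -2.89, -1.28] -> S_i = -7.72 + 1.61*i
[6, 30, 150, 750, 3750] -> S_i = 6*5^i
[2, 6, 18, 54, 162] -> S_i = 2*3^i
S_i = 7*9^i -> [7, 63, 567, 5103, 45927]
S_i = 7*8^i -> [7, 56, 448, 3584, 28672]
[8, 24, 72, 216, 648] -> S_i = 8*3^i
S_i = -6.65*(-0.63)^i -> [-6.65, 4.19, -2.64, 1.66, -1.05]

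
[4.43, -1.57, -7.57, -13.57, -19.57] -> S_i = 4.43 + -6.00*i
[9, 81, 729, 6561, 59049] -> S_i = 9*9^i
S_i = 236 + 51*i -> [236, 287, 338, 389, 440]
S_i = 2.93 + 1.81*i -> [2.93, 4.74, 6.55, 8.36, 10.17]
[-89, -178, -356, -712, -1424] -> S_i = -89*2^i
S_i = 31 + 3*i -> [31, 34, 37, 40, 43]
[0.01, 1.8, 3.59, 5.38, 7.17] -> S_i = 0.01 + 1.79*i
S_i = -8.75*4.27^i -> [-8.75, -37.36, -159.54, -681.23, -2908.84]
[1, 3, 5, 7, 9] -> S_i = 1 + 2*i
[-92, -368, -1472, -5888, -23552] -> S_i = -92*4^i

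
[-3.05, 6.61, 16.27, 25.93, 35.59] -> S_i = -3.05 + 9.66*i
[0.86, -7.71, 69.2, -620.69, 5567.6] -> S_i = 0.86*(-8.97)^i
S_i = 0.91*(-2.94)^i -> [0.91, -2.68, 7.87, -23.13, 67.99]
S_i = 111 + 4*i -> [111, 115, 119, 123, 127]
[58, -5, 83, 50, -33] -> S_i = Random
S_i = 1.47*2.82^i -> [1.47, 4.15, 11.69, 32.97, 92.96]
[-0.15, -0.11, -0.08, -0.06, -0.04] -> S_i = -0.15*0.74^i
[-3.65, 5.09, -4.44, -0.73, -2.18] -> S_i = Random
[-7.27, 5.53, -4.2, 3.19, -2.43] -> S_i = -7.27*(-0.76)^i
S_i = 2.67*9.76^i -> [2.67, 26.06, 254.34, 2482.34, 24227.61]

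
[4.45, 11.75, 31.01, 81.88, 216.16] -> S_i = 4.45*2.64^i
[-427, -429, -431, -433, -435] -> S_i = -427 + -2*i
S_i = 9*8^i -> [9, 72, 576, 4608, 36864]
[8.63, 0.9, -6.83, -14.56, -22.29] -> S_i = 8.63 + -7.73*i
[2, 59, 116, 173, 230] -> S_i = 2 + 57*i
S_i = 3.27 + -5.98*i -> [3.27, -2.71, -8.69, -14.67, -20.65]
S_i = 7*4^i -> [7, 28, 112, 448, 1792]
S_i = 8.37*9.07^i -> [8.37, 75.92, 688.56, 6245.21, 56644.09]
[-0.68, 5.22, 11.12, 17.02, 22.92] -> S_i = -0.68 + 5.90*i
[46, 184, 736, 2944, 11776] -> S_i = 46*4^i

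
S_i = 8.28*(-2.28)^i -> [8.28, -18.88, 43.04, -98.14, 223.75]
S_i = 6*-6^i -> [6, -36, 216, -1296, 7776]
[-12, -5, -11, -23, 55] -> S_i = Random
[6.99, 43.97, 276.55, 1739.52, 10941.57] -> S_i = 6.99*6.29^i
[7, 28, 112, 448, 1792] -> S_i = 7*4^i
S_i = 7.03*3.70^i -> [7.03, 26.01, 96.24, 356.09, 1317.54]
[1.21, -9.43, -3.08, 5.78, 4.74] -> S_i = Random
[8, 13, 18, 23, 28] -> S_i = 8 + 5*i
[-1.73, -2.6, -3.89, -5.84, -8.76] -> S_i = -1.73*1.50^i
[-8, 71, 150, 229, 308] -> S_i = -8 + 79*i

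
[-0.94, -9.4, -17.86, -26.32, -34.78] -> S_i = -0.94 + -8.46*i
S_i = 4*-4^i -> [4, -16, 64, -256, 1024]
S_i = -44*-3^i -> [-44, 132, -396, 1188, -3564]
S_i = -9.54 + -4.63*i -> [-9.54, -14.17, -18.8, -23.43, -28.06]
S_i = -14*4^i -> [-14, -56, -224, -896, -3584]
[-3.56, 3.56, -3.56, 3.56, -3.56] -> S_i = -3.56*(-1.00)^i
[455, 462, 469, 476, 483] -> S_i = 455 + 7*i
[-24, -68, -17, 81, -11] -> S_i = Random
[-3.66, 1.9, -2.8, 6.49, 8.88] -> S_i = Random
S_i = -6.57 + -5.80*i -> [-6.57, -12.37, -18.17, -23.97, -29.77]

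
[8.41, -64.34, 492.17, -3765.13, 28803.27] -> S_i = 8.41*(-7.65)^i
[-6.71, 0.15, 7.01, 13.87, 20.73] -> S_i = -6.71 + 6.86*i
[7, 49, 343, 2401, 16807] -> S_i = 7*7^i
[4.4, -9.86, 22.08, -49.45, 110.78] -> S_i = 4.40*(-2.24)^i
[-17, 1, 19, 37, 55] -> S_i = -17 + 18*i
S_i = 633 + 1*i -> [633, 634, 635, 636, 637]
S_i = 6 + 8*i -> [6, 14, 22, 30, 38]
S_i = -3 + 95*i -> [-3, 92, 187, 282, 377]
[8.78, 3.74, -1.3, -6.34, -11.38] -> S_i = 8.78 + -5.04*i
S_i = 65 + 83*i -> [65, 148, 231, 314, 397]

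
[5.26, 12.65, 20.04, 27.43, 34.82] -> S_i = 5.26 + 7.39*i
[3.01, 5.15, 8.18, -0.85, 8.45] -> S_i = Random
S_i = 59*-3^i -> [59, -177, 531, -1593, 4779]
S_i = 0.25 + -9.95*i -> [0.25, -9.7, -19.65, -29.6, -39.55]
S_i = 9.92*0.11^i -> [9.92, 1.09, 0.12, 0.01, 0.0]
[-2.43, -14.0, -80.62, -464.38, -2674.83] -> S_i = -2.43*5.76^i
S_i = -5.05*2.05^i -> [-5.05, -10.35, -21.22, -43.51, -89.19]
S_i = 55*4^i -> [55, 220, 880, 3520, 14080]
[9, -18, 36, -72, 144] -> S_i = 9*-2^i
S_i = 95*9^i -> [95, 855, 7695, 69255, 623295]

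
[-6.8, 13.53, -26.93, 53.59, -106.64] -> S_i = -6.80*(-1.99)^i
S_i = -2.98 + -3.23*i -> [-2.98, -6.21, -9.44, -12.67, -15.9]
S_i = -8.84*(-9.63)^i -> [-8.84, 85.13, -819.79, 7894.62, -76025.17]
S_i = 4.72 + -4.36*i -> [4.72, 0.36, -4.0, -8.36, -12.72]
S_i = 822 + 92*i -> [822, 914, 1006, 1098, 1190]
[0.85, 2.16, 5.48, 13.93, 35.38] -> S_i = 0.85*2.54^i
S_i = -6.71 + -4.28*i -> [-6.71, -10.99, -15.27, -19.55, -23.83]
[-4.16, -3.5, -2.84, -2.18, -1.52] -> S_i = -4.16 + 0.66*i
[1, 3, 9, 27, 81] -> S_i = 1*3^i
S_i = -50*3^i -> [-50, -150, -450, -1350, -4050]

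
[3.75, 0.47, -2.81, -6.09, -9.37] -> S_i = 3.75 + -3.28*i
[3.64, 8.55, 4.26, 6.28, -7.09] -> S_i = Random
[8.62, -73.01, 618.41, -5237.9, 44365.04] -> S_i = 8.62*(-8.47)^i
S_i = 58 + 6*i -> [58, 64, 70, 76, 82]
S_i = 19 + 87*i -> [19, 106, 193, 280, 367]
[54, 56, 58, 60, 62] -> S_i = 54 + 2*i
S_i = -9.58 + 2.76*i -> [-9.58, -6.82, -4.06, -1.3, 1.46]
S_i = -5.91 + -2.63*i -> [-5.91, -8.54, -11.17, -13.8, -16.43]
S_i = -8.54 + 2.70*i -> [-8.54, -5.84, -3.14, -0.44, 2.26]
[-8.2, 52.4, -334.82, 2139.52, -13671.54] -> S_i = -8.20*(-6.39)^i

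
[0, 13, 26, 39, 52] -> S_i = 0 + 13*i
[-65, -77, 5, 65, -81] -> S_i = Random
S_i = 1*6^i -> [1, 6, 36, 216, 1296]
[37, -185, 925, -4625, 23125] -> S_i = 37*-5^i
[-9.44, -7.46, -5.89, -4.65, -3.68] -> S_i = -9.44*0.79^i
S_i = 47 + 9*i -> [47, 56, 65, 74, 83]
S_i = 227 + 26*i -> [227, 253, 279, 305, 331]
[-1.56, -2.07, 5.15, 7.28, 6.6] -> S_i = Random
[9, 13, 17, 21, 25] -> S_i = 9 + 4*i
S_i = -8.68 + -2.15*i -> [-8.68, -10.83, -12.98, -15.13, -17.28]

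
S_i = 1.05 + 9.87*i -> [1.05, 10.92, 20.79, 30.66, 40.53]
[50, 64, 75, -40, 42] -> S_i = Random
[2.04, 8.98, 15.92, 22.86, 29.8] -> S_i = 2.04 + 6.94*i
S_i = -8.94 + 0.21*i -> [-8.94, -8.73, -8.52, -8.31, -8.1]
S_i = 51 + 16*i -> [51, 67, 83, 99, 115]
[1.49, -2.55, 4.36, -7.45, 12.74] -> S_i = 1.49*(-1.71)^i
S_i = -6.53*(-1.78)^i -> [-6.53, 11.62, -20.69, 36.83, -65.55]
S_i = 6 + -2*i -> [6, 4, 2, 0, -2]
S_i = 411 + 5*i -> [411, 416, 421, 426, 431]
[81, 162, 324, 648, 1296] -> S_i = 81*2^i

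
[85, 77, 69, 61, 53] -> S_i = 85 + -8*i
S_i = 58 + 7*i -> [58, 65, 72, 79, 86]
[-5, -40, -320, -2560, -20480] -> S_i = -5*8^i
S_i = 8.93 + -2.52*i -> [8.93, 6.41, 3.89, 1.37, -1.15]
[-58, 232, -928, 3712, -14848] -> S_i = -58*-4^i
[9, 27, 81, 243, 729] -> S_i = 9*3^i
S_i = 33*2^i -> [33, 66, 132, 264, 528]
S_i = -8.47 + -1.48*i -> [-8.47, -9.95, -11.43, -12.91, -14.39]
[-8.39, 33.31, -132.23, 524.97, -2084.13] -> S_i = -8.39*(-3.97)^i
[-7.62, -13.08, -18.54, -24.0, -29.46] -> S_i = -7.62 + -5.46*i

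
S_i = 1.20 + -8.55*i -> [1.2, -7.35, -15.9, -24.45, -33.0]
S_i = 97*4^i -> [97, 388, 1552, 6208, 24832]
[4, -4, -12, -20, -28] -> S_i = 4 + -8*i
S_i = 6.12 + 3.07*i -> [6.12, 9.19, 12.26, 15.33, 18.4]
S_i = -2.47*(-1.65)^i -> [-2.47, 4.08, -6.72, 11.1, -18.31]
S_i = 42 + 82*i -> [42, 124, 206, 288, 370]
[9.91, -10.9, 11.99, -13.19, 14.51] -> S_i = 9.91*(-1.10)^i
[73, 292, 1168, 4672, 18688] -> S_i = 73*4^i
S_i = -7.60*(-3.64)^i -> [-7.6, 27.66, -100.7, 366.54, -1334.19]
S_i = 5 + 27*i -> [5, 32, 59, 86, 113]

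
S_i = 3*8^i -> [3, 24, 192, 1536, 12288]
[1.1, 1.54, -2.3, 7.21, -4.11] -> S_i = Random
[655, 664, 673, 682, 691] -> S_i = 655 + 9*i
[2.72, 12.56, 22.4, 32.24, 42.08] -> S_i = 2.72 + 9.84*i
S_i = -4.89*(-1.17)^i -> [-4.89, 5.72, -6.69, 7.83, -9.16]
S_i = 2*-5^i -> [2, -10, 50, -250, 1250]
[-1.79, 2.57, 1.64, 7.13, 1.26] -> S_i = Random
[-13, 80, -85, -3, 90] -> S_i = Random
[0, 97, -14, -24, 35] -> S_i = Random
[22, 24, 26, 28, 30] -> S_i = 22 + 2*i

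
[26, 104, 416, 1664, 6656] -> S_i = 26*4^i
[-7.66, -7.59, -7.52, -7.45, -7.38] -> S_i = -7.66 + 0.07*i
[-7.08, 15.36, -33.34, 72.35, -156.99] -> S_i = -7.08*(-2.17)^i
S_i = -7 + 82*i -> [-7, 75, 157, 239, 321]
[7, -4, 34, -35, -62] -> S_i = Random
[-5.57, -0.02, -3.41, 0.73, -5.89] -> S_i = Random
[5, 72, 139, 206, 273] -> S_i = 5 + 67*i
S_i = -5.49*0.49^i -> [-5.49, -2.69, -1.32, -0.65, -0.32]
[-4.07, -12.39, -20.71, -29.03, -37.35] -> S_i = -4.07 + -8.32*i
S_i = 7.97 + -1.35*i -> [7.97, 6.62, 5.27, 3.92, 2.57]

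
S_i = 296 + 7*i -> [296, 303, 310, 317, 324]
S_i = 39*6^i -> [39, 234, 1404, 8424, 50544]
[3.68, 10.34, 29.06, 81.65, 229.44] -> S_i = 3.68*2.81^i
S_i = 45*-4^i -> [45, -180, 720, -2880, 11520]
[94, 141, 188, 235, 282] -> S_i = 94 + 47*i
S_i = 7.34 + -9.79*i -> [7.34, -2.45, -12.24, -22.03, -31.82]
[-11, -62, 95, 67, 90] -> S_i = Random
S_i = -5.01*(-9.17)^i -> [-5.01, 45.94, -421.29, 3863.19, -35425.42]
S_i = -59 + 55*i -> [-59, -4, 51, 106, 161]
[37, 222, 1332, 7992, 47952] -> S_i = 37*6^i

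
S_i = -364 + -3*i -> [-364, -367, -370, -373, -376]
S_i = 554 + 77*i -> [554, 631, 708, 785, 862]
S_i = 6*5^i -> [6, 30, 150, 750, 3750]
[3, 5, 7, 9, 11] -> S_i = 3 + 2*i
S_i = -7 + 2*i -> [-7, -5, -3, -1, 1]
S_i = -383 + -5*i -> [-383, -388, -393, -398, -403]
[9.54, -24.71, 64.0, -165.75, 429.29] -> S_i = 9.54*(-2.59)^i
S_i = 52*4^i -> [52, 208, 832, 3328, 13312]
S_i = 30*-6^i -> [30, -180, 1080, -6480, 38880]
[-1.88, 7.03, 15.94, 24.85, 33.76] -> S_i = -1.88 + 8.91*i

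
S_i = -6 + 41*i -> [-6, 35, 76, 117, 158]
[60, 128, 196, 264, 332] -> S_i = 60 + 68*i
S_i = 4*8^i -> [4, 32, 256, 2048, 16384]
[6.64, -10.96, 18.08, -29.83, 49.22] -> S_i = 6.64*(-1.65)^i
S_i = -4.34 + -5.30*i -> [-4.34, -9.64, -14.94, -20.24, -25.54]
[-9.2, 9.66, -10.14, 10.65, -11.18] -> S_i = -9.20*(-1.05)^i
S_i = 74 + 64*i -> [74, 138, 202, 266, 330]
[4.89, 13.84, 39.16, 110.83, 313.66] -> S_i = 4.89*2.83^i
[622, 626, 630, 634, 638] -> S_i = 622 + 4*i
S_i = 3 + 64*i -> [3, 67, 131, 195, 259]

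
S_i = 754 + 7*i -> [754, 761, 768, 775, 782]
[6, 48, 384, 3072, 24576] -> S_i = 6*8^i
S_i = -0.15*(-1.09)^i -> [-0.15, 0.16, -0.18, 0.19, -0.21]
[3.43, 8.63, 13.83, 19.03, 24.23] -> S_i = 3.43 + 5.20*i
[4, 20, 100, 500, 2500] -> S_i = 4*5^i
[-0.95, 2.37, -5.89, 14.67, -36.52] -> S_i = -0.95*(-2.49)^i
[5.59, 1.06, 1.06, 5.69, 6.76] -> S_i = Random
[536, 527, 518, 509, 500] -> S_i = 536 + -9*i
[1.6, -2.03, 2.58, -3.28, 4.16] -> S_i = 1.60*(-1.27)^i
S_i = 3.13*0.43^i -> [3.13, 1.35, 0.58, 0.25, 0.11]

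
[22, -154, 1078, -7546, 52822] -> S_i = 22*-7^i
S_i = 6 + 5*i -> [6, 11, 16, 21, 26]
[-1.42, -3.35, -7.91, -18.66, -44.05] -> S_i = -1.42*2.36^i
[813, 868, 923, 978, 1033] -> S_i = 813 + 55*i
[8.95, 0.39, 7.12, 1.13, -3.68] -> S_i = Random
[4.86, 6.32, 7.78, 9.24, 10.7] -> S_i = 4.86 + 1.46*i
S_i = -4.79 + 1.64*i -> [-4.79, -3.15, -1.51, 0.13, 1.77]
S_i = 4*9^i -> [4, 36, 324, 2916, 26244]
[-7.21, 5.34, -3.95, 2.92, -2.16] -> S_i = -7.21*(-0.74)^i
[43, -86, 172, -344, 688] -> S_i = 43*-2^i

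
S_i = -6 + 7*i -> [-6, 1, 8, 15, 22]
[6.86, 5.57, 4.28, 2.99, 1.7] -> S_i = 6.86 + -1.29*i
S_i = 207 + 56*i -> [207, 263, 319, 375, 431]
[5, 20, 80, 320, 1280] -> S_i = 5*4^i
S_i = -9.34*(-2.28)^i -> [-9.34, 21.3, -48.55, 110.7, -252.4]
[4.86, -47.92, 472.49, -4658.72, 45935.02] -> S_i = 4.86*(-9.86)^i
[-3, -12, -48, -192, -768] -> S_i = -3*4^i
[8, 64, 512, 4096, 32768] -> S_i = 8*8^i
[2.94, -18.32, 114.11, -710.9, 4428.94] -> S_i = 2.94*(-6.23)^i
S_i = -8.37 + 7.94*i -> [-8.37, -0.43, 7.51, 15.45, 23.39]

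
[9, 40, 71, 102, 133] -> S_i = 9 + 31*i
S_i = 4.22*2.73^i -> [4.22, 11.52, 31.45, 85.86, 234.4]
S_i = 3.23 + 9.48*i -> [3.23, 12.71, 22.19, 31.67, 41.15]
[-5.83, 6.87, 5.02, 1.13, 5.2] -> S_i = Random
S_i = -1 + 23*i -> [-1, 22, 45, 68, 91]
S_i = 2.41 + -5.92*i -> [2.41, -3.51, -9.43, -15.35, -21.27]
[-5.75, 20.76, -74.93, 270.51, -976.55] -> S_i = -5.75*(-3.61)^i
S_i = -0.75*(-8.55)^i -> [-0.75, 6.41, -54.83, 468.77, -4007.98]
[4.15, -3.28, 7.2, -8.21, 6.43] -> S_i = Random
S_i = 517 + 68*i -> [517, 585, 653, 721, 789]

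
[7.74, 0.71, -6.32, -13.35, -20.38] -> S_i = 7.74 + -7.03*i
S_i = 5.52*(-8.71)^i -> [5.52, -48.08, 418.77, -3647.49, 31769.6]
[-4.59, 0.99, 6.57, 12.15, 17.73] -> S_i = -4.59 + 5.58*i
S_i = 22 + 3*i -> [22, 25, 28, 31, 34]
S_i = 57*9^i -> [57, 513, 4617, 41553, 373977]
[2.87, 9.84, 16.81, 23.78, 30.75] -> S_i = 2.87 + 6.97*i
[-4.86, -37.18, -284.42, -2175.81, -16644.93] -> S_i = -4.86*7.65^i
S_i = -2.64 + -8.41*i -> [-2.64, -11.05, -19.46, -27.87, -36.28]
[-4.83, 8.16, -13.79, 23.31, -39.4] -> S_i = -4.83*(-1.69)^i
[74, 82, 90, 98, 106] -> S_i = 74 + 8*i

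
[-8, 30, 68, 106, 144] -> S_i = -8 + 38*i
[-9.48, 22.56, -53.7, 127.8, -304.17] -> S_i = -9.48*(-2.38)^i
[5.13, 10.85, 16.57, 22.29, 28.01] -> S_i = 5.13 + 5.72*i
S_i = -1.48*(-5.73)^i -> [-1.48, 8.48, -48.59, 278.44, -1595.44]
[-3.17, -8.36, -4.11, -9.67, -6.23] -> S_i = Random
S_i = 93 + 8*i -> [93, 101, 109, 117, 125]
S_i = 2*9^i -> [2, 18, 162, 1458, 13122]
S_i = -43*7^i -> [-43, -301, -2107, -14749, -103243]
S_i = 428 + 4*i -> [428, 432, 436, 440, 444]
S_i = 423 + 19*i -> [423, 442, 461, 480, 499]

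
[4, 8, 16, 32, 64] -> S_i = 4*2^i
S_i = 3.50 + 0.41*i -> [3.5, 3.91, 4.32, 4.73, 5.14]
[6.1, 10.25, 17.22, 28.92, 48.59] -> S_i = 6.10*1.68^i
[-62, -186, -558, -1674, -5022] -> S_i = -62*3^i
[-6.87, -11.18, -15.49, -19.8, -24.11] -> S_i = -6.87 + -4.31*i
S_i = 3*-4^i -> [3, -12, 48, -192, 768]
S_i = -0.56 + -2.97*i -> [-0.56, -3.53, -6.5, -9.47, -12.44]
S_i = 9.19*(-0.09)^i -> [9.19, -0.83, 0.07, -0.01, 0.0]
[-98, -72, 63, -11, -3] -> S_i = Random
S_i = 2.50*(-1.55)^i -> [2.5, -3.88, 6.01, -9.31, 14.43]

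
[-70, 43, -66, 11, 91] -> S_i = Random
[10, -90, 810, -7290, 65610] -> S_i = 10*-9^i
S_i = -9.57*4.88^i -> [-9.57, -46.7, -227.9, -1112.17, -5427.39]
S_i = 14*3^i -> [14, 42, 126, 378, 1134]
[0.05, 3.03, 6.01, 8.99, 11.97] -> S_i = 0.05 + 2.98*i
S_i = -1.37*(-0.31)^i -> [-1.37, 0.42, -0.13, 0.04, -0.01]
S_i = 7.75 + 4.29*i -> [7.75, 12.04, 16.33, 20.62, 24.91]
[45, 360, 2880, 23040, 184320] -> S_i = 45*8^i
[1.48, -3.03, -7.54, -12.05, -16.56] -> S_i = 1.48 + -4.51*i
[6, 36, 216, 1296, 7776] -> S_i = 6*6^i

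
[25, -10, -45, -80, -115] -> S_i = 25 + -35*i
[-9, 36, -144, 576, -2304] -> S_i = -9*-4^i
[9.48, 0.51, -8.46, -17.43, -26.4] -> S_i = 9.48 + -8.97*i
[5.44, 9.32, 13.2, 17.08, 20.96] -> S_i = 5.44 + 3.88*i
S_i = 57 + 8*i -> [57, 65, 73, 81, 89]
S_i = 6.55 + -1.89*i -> [6.55, 4.66, 2.77, 0.88, -1.01]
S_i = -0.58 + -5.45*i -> [-0.58, -6.03, -11.48, -16.93, -22.38]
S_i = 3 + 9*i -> [3, 12, 21, 30, 39]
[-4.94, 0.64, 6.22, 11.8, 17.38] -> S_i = -4.94 + 5.58*i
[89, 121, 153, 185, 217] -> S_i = 89 + 32*i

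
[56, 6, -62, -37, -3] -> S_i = Random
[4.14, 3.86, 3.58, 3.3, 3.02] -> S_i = 4.14 + -0.28*i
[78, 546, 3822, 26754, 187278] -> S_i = 78*7^i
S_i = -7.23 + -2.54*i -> [-7.23, -9.77, -12.31, -14.85, -17.39]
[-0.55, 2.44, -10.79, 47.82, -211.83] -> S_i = -0.55*(-4.43)^i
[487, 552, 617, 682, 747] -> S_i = 487 + 65*i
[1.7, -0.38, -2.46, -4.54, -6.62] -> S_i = 1.70 + -2.08*i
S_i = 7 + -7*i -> [7, 0, -7, -14, -21]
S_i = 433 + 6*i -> [433, 439, 445, 451, 457]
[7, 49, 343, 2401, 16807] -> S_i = 7*7^i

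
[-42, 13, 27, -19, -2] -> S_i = Random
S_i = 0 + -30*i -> [0, -30, -60, -90, -120]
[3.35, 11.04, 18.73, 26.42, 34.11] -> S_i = 3.35 + 7.69*i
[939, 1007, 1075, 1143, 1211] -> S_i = 939 + 68*i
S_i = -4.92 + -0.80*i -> [-4.92, -5.72, -6.52, -7.32, -8.12]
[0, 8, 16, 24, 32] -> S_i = 0 + 8*i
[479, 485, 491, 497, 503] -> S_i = 479 + 6*i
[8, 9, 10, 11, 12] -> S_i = 8 + 1*i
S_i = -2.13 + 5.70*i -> [-2.13, 3.57, 9.27, 14.97, 20.67]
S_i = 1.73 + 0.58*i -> [1.73, 2.31, 2.89, 3.47, 4.05]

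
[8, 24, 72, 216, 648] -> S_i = 8*3^i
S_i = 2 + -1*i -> [2, 1, 0, -1, -2]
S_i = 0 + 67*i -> [0, 67, 134, 201, 268]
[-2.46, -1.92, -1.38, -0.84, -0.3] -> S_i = -2.46 + 0.54*i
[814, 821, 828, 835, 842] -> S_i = 814 + 7*i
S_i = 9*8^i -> [9, 72, 576, 4608, 36864]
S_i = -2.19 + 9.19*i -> [-2.19, 7.0, 16.19, 25.38, 34.57]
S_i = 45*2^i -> [45, 90, 180, 360, 720]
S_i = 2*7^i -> [2, 14, 98, 686, 4802]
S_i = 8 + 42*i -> [8, 50, 92, 134, 176]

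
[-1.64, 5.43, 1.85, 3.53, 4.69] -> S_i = Random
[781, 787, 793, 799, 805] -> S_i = 781 + 6*i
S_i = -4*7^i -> [-4, -28, -196, -1372, -9604]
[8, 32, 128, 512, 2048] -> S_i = 8*4^i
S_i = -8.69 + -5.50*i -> [-8.69, -14.19, -19.69, -25.19, -30.69]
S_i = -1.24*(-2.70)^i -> [-1.24, 3.35, -9.04, 24.41, -65.9]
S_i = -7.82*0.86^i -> [-7.82, -6.73, -5.78, -4.97, -4.28]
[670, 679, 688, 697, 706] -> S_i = 670 + 9*i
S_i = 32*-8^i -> [32, -256, 2048, -16384, 131072]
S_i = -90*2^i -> [-90, -180, -360, -720, -1440]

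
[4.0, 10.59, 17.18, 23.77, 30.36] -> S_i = 4.00 + 6.59*i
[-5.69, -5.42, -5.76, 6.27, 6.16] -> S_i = Random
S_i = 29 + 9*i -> [29, 38, 47, 56, 65]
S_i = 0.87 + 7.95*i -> [0.87, 8.82, 16.77, 24.72, 32.67]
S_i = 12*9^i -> [12, 108, 972, 8748, 78732]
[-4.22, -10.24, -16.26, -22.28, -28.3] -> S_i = -4.22 + -6.02*i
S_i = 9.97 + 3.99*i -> [9.97, 13.96, 17.95, 21.94, 25.93]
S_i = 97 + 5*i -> [97, 102, 107, 112, 117]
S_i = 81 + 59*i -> [81, 140, 199, 258, 317]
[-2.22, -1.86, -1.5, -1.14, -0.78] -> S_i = -2.22 + 0.36*i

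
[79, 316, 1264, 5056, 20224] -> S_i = 79*4^i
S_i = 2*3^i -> [2, 6, 18, 54, 162]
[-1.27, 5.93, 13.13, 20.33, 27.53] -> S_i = -1.27 + 7.20*i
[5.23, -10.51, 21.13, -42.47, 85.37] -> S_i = 5.23*(-2.01)^i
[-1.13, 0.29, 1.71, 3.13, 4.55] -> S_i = -1.13 + 1.42*i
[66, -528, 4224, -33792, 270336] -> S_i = 66*-8^i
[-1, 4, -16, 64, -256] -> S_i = -1*-4^i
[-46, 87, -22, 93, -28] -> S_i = Random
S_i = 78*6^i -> [78, 468, 2808, 16848, 101088]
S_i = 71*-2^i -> [71, -142, 284, -568, 1136]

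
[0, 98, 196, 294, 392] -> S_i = 0 + 98*i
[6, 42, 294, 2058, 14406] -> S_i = 6*7^i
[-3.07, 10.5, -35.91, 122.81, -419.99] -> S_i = -3.07*(-3.42)^i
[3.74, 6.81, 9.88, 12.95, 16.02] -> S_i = 3.74 + 3.07*i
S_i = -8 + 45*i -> [-8, 37, 82, 127, 172]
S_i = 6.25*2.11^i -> [6.25, 13.19, 27.83, 58.71, 123.88]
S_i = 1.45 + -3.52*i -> [1.45, -2.07, -5.59, -9.11, -12.63]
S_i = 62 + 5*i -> [62, 67, 72, 77, 82]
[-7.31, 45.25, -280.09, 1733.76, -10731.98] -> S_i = -7.31*(-6.19)^i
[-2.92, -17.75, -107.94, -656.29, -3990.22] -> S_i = -2.92*6.08^i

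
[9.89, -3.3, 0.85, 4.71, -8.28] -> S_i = Random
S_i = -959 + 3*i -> [-959, -956, -953, -950, -947]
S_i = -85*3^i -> [-85, -255, -765, -2295, -6885]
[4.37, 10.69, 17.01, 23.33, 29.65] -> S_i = 4.37 + 6.32*i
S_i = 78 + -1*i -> [78, 77, 76, 75, 74]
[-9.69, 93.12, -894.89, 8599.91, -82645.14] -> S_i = -9.69*(-9.61)^i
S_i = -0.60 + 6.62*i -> [-0.6, 6.02, 12.64, 19.26, 25.88]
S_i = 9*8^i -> [9, 72, 576, 4608, 36864]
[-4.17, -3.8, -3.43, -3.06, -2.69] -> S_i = -4.17 + 0.37*i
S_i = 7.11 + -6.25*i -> [7.11, 0.86, -5.39, -11.64, -17.89]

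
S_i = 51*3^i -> [51, 153, 459, 1377, 4131]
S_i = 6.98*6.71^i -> [6.98, 46.84, 314.27, 2108.74, 14149.64]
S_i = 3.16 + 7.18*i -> [3.16, 10.34, 17.52, 24.7, 31.88]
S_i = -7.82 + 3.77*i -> [-7.82, -4.05, -0.28, 3.49, 7.26]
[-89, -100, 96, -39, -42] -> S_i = Random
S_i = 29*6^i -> [29, 174, 1044, 6264, 37584]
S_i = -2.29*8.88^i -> [-2.29, -20.34, -180.58, -1603.52, -14239.26]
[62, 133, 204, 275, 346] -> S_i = 62 + 71*i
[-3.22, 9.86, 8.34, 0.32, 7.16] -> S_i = Random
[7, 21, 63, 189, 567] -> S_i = 7*3^i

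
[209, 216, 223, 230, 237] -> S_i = 209 + 7*i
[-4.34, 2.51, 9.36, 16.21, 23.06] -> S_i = -4.34 + 6.85*i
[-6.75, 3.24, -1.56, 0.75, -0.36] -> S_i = -6.75*(-0.48)^i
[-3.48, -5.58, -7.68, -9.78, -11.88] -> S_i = -3.48 + -2.10*i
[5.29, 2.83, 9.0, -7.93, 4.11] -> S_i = Random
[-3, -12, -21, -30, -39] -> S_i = -3 + -9*i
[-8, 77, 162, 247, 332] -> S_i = -8 + 85*i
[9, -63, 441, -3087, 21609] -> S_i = 9*-7^i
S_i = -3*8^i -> [-3, -24, -192, -1536, -12288]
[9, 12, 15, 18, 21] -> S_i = 9 + 3*i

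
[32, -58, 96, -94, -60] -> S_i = Random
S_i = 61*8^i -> [61, 488, 3904, 31232, 249856]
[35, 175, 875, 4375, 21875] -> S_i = 35*5^i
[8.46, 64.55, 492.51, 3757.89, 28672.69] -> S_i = 8.46*7.63^i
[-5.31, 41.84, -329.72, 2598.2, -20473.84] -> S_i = -5.31*(-7.88)^i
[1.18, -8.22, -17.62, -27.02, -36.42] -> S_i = 1.18 + -9.40*i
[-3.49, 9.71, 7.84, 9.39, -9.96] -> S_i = Random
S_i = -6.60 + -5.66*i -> [-6.6, -12.26, -17.92, -23.58, -29.24]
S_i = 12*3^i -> [12, 36, 108, 324, 972]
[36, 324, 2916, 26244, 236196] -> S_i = 36*9^i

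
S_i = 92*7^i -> [92, 644, 4508, 31556, 220892]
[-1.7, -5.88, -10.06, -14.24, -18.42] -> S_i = -1.70 + -4.18*i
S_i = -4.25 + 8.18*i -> [-4.25, 3.93, 12.11, 20.29, 28.47]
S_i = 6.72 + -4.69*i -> [6.72, 2.03, -2.66, -7.35, -12.04]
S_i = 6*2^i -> [6, 12, 24, 48, 96]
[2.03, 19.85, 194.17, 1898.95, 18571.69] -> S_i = 2.03*9.78^i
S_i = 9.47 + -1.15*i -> [9.47, 8.32, 7.17, 6.02, 4.87]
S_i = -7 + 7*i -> [-7, 0, 7, 14, 21]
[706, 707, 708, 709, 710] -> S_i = 706 + 1*i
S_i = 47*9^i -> [47, 423, 3807, 34263, 308367]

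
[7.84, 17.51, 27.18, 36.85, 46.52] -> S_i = 7.84 + 9.67*i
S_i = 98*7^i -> [98, 686, 4802, 33614, 235298]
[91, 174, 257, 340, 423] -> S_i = 91 + 83*i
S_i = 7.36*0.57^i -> [7.36, 4.2, 2.39, 1.36, 0.78]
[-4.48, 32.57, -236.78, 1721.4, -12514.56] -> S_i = -4.48*(-7.27)^i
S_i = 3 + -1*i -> [3, 2, 1, 0, -1]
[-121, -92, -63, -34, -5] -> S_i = -121 + 29*i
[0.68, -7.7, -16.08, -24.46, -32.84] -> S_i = 0.68 + -8.38*i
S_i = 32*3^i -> [32, 96, 288, 864, 2592]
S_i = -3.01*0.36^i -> [-3.01, -1.08, -0.39, -0.14, -0.05]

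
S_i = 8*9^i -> [8, 72, 648, 5832, 52488]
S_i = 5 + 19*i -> [5, 24, 43, 62, 81]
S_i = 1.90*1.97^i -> [1.9, 3.74, 7.37, 14.53, 28.62]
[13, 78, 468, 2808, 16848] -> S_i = 13*6^i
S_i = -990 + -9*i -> [-990, -999, -1008, -1017, -1026]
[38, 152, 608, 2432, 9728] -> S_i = 38*4^i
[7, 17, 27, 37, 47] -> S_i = 7 + 10*i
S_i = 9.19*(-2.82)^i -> [9.19, -25.92, 73.08, -206.09, 581.18]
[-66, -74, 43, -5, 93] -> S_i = Random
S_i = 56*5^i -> [56, 280, 1400, 7000, 35000]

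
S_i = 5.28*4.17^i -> [5.28, 22.02, 91.81, 382.86, 1596.53]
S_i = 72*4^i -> [72, 288, 1152, 4608, 18432]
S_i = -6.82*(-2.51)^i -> [-6.82, 17.12, -42.97, 107.85, -270.69]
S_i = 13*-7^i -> [13, -91, 637, -4459, 31213]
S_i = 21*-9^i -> [21, -189, 1701, -15309, 137781]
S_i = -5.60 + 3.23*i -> [-5.6, -2.37, 0.86, 4.09, 7.32]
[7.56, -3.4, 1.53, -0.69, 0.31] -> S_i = 7.56*(-0.45)^i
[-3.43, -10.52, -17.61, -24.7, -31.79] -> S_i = -3.43 + -7.09*i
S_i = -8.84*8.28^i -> [-8.84, -73.2, -606.06, -5018.15, -41550.25]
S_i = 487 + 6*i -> [487, 493, 499, 505, 511]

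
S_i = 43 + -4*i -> [43, 39, 35, 31, 27]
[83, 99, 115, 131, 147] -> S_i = 83 + 16*i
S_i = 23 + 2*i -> [23, 25, 27, 29, 31]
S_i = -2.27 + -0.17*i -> [-2.27, -2.44, -2.61, -2.78, -2.95]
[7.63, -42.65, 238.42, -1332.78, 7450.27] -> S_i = 7.63*(-5.59)^i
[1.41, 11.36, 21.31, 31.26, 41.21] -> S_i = 1.41 + 9.95*i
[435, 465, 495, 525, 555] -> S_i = 435 + 30*i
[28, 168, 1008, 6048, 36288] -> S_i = 28*6^i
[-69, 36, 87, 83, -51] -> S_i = Random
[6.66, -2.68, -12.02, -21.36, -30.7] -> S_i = 6.66 + -9.34*i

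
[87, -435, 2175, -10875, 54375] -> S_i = 87*-5^i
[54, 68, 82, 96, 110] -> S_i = 54 + 14*i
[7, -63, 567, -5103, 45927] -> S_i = 7*-9^i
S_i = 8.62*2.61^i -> [8.62, 22.5, 58.72, 153.26, 400.01]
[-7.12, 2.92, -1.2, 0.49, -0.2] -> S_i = -7.12*(-0.41)^i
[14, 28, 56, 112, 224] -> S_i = 14*2^i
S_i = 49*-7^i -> [49, -343, 2401, -16807, 117649]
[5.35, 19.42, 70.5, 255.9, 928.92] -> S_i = 5.35*3.63^i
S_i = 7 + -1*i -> [7, 6, 5, 4, 3]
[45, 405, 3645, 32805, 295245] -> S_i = 45*9^i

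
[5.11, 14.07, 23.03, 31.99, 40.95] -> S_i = 5.11 + 8.96*i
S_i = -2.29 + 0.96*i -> [-2.29, -1.33, -0.37, 0.59, 1.55]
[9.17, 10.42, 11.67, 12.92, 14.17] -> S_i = 9.17 + 1.25*i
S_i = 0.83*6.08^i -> [0.83, 5.05, 30.68, 186.55, 1134.21]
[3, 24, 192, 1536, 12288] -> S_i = 3*8^i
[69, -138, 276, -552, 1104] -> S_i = 69*-2^i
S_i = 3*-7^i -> [3, -21, 147, -1029, 7203]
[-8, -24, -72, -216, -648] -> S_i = -8*3^i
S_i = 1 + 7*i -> [1, 8, 15, 22, 29]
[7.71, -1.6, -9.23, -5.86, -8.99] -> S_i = Random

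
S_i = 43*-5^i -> [43, -215, 1075, -5375, 26875]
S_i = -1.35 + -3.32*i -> [-1.35, -4.67, -7.99, -11.31, -14.63]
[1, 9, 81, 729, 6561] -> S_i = 1*9^i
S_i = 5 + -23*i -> [5, -18, -41, -64, -87]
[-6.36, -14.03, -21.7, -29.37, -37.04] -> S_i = -6.36 + -7.67*i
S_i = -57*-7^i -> [-57, 399, -2793, 19551, -136857]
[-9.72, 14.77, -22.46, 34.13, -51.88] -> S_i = -9.72*(-1.52)^i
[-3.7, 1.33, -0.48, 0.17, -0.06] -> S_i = -3.70*(-0.36)^i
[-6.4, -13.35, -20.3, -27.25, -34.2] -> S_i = -6.40 + -6.95*i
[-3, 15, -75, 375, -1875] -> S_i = -3*-5^i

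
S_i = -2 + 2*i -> [-2, 0, 2, 4, 6]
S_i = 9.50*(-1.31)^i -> [9.5, -12.44, 16.3, -21.36, 27.98]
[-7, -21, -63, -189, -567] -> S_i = -7*3^i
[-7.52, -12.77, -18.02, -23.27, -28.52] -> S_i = -7.52 + -5.25*i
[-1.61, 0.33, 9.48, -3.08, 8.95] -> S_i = Random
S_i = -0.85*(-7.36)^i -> [-0.85, 6.26, -46.04, 338.89, -2494.19]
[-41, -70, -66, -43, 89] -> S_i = Random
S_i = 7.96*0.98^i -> [7.96, 7.8, 7.64, 7.49, 7.34]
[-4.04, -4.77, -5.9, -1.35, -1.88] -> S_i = Random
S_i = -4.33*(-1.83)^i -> [-4.33, 7.92, -14.5, 26.54, -48.56]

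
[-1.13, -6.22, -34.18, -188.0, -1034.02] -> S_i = -1.13*5.50^i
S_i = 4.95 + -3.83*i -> [4.95, 1.12, -2.71, -6.54, -10.37]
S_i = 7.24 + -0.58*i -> [7.24, 6.66, 6.08, 5.5, 4.92]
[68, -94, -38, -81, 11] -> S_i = Random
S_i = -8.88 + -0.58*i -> [-8.88, -9.46, -10.04, -10.62, -11.2]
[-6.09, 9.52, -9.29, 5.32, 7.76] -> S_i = Random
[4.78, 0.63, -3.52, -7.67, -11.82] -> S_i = 4.78 + -4.15*i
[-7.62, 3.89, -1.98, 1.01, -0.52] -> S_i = -7.62*(-0.51)^i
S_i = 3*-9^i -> [3, -27, 243, -2187, 19683]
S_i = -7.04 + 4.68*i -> [-7.04, -2.36, 2.32, 7.0, 11.68]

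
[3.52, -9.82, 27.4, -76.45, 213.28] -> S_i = 3.52*(-2.79)^i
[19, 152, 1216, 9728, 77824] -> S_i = 19*8^i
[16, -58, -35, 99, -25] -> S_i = Random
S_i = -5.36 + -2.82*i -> [-5.36, -8.18, -11.0, -13.82, -16.64]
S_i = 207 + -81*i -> [207, 126, 45, -36, -117]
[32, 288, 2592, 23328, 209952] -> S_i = 32*9^i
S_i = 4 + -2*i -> [4, 2, 0, -2, -4]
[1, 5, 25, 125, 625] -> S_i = 1*5^i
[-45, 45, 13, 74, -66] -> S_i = Random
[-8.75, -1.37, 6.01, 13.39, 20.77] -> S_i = -8.75 + 7.38*i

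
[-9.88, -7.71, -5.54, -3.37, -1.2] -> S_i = -9.88 + 2.17*i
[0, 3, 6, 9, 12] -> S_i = 0 + 3*i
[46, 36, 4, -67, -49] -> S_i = Random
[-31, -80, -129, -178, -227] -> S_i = -31 + -49*i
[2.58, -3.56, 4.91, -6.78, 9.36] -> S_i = 2.58*(-1.38)^i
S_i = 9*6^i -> [9, 54, 324, 1944, 11664]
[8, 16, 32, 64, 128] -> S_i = 8*2^i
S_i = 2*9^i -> [2, 18, 162, 1458, 13122]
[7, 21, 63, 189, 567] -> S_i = 7*3^i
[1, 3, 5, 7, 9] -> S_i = 1 + 2*i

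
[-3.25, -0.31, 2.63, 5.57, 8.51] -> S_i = -3.25 + 2.94*i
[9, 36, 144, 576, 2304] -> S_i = 9*4^i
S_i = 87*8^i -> [87, 696, 5568, 44544, 356352]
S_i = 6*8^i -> [6, 48, 384, 3072, 24576]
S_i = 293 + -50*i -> [293, 243, 193, 143, 93]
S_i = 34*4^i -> [34, 136, 544, 2176, 8704]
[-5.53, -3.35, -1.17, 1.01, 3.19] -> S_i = -5.53 + 2.18*i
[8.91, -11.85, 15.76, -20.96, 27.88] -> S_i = 8.91*(-1.33)^i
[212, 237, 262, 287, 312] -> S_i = 212 + 25*i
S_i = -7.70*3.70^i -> [-7.7, -28.49, -105.41, -390.03, -1443.1]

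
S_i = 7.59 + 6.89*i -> [7.59, 14.48, 21.37, 28.26, 35.15]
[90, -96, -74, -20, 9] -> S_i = Random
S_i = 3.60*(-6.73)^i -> [3.6, -24.23, 163.05, -1097.36, 7385.21]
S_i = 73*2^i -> [73, 146, 292, 584, 1168]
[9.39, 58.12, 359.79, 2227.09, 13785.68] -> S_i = 9.39*6.19^i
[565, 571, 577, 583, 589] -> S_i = 565 + 6*i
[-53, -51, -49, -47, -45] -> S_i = -53 + 2*i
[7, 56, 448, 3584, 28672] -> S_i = 7*8^i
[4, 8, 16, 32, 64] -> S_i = 4*2^i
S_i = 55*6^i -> [55, 330, 1980, 11880, 71280]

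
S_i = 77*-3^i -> [77, -231, 693, -2079, 6237]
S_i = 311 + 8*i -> [311, 319, 327, 335, 343]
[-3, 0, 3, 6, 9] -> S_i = -3 + 3*i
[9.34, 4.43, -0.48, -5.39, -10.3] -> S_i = 9.34 + -4.91*i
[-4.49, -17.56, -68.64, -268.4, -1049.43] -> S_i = -4.49*3.91^i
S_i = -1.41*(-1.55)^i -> [-1.41, 2.19, -3.39, 5.25, -8.14]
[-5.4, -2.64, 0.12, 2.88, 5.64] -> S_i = -5.40 + 2.76*i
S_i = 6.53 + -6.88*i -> [6.53, -0.35, -7.23, -14.11, -20.99]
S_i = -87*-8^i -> [-87, 696, -5568, 44544, -356352]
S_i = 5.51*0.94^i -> [5.51, 5.18, 4.87, 4.58, 4.3]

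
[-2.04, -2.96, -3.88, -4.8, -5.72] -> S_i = -2.04 + -0.92*i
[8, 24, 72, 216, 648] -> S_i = 8*3^i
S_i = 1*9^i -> [1, 9, 81, 729, 6561]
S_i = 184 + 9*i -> [184, 193, 202, 211, 220]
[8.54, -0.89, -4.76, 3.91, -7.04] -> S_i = Random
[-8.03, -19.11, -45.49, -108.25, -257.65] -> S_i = -8.03*2.38^i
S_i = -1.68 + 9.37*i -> [-1.68, 7.69, 17.06, 26.43, 35.8]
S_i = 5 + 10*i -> [5, 15, 25, 35, 45]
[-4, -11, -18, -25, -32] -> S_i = -4 + -7*i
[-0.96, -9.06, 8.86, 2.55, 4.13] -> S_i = Random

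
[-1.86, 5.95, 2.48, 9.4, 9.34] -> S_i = Random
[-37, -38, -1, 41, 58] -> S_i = Random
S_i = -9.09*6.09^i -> [-9.09, -55.36, -337.13, -2053.13, -12503.54]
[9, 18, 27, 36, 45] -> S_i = 9 + 9*i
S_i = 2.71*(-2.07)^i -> [2.71, -5.61, 11.61, -24.04, 49.76]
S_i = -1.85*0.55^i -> [-1.85, -1.02, -0.56, -0.31, -0.17]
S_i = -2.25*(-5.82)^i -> [-2.25, 13.1, -76.21, 443.56, -2581.51]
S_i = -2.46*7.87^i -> [-2.46, -19.36, -152.36, -1199.11, -9437.0]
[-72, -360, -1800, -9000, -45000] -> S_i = -72*5^i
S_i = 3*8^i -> [3, 24, 192, 1536, 12288]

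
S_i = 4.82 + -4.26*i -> [4.82, 0.56, -3.7, -7.96, -12.22]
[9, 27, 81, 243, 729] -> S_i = 9*3^i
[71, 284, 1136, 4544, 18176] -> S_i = 71*4^i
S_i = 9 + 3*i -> [9, 12, 15, 18, 21]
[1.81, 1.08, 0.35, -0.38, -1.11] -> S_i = 1.81 + -0.73*i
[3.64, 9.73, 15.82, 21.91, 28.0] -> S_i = 3.64 + 6.09*i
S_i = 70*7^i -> [70, 490, 3430, 24010, 168070]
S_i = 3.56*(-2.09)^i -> [3.56, -7.44, 15.55, -32.5, 67.93]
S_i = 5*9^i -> [5, 45, 405, 3645, 32805]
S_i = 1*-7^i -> [1, -7, 49, -343, 2401]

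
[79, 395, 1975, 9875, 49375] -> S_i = 79*5^i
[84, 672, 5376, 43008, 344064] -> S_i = 84*8^i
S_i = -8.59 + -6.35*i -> [-8.59, -14.94, -21.29, -27.64, -33.99]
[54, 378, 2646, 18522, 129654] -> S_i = 54*7^i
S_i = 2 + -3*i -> [2, -1, -4, -7, -10]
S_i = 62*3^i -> [62, 186, 558, 1674, 5022]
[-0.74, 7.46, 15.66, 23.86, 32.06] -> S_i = -0.74 + 8.20*i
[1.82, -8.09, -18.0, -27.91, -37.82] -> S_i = 1.82 + -9.91*i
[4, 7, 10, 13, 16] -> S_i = 4 + 3*i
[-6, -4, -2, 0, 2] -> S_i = -6 + 2*i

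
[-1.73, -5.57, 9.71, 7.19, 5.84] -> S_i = Random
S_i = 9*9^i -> [9, 81, 729, 6561, 59049]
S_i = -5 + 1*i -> [-5, -4, -3, -2, -1]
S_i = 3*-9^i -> [3, -27, 243, -2187, 19683]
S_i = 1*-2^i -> [1, -2, 4, -8, 16]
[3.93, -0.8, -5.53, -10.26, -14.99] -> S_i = 3.93 + -4.73*i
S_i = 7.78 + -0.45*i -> [7.78, 7.33, 6.88, 6.43, 5.98]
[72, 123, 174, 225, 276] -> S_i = 72 + 51*i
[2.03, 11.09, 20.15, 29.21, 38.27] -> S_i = 2.03 + 9.06*i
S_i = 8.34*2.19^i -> [8.34, 18.26, 40.0, 87.6, 191.84]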